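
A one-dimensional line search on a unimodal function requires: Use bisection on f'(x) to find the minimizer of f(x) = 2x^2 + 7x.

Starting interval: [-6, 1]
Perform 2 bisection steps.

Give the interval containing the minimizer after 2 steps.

Finding critical point of f(x) = 2x^2 + 7x using bisection on f'(x) = 4x + 7.
f'(x) = 0 when x = -7/4.
Starting interval: [-6, 1]
Step 1: mid = -5/2, f'(mid) = -3, new interval = [-5/2, 1]
Step 2: mid = -3/4, f'(mid) = 4, new interval = [-5/2, -3/4]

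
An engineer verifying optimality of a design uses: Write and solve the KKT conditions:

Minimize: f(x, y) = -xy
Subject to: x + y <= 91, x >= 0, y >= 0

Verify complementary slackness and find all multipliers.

Problem: min -xy s.t. x + y <= 91 (multiplier lambda), x >= 0 (mu_x), y >= 0 (mu_y)
KKT stationarity: -y + lambda - mu_x = 0, -x + lambda - mu_y = 0, with lambda, mu_x, mu_y >= 0
Complementary slackness: lambda*(x + y - 91) = 0, mu_x*x = 0, mu_y*y = 0
If lambda = 0: y = -mu_x <= 0 and x = -mu_y <= 0 force x = y = 0 with f = 0; but x = y = 91/2 is feasible with f = -8281/4 < 0, so this is not the minimum. Hence lambda > 0 and x + y = 91.
Try x > 0, y > 0 (so mu_x = mu_y = 0): y = lambda, x = lambda => x = y = lambda
x + y = 91 => 2*lambda = 91 => lambda = 91/2
x* = y* = 91/2 > 0, consistent with mu_x = mu_y = 0.
(Any feasible point with x = 0 or y = 0 has f = 0 > -8281/4, so the minimum is not on those boundaries.)
min(-xy) = -8281/4 (i.e. max xy = 8281/4)
Multipliers: lambda = 91/2, mu_x = 0, mu_y = 0
Complementary slackness: lambda*(x + y - 91) = 91/2*(91/2 + 91/2 - 91) = 0, mu_x*x = 0*91/2 = 0, mu_y*y = 0*91/2 = 0. Satisfied.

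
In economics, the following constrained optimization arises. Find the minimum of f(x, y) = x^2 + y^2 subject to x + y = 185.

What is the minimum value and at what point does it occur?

Substitute y = 185 - x into f(x,y) = x^2 + y^2:
g(x) = x^2 + (185 - x)^2 = 2x^2 - 370x + 34225
g'(x) = 4x - 370 = 0  =>  x = 185/2
y = 185 - 185/2 = 185/2
Minimum value = (185/2)^2 + (185/2)^2 = 34225/2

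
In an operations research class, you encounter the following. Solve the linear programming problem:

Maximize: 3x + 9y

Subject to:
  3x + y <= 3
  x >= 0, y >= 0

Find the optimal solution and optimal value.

The feasible region has vertices at [(0, 0), (1, 0), (0, 3)].
Checking objective 3x + 9y at each vertex:
  (0, 0): 3*0 + 9*0 = 0
  (1, 0): 3*1 + 9*0 = 3
  (0, 3): 3*0 + 9*3 = 27
Maximum is 27 at (0, 3).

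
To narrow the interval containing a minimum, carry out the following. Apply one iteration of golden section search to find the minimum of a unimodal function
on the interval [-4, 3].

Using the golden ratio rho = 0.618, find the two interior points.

Golden section search on [-4, 3].
Golden ratio rho = 0.618 (approx).
Interior points:
  x_1 = -4 + (1-0.618)*7 = -1.3260
  x_2 = -4 + 0.618*7 = 0.3260
Compare f(x_1) and f(x_2) to determine which subinterval to keep.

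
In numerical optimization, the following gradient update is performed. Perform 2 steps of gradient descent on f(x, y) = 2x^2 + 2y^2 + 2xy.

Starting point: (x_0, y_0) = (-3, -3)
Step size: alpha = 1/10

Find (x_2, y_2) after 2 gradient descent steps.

f(x,y) = 2x^2 + 2y^2 + 2xy
grad_x = 4x + 2y, grad_y = 4y + 2x
Step 1: grad = (-18, -18), (-6/5, -6/5)
Step 2: grad = (-36/5, -36/5), (-12/25, -12/25)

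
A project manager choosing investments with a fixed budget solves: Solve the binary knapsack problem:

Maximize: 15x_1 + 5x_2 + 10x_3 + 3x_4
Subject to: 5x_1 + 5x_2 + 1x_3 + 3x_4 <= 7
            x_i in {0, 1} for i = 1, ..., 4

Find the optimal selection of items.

Items: item 1 (v=15, w=5), item 2 (v=5, w=5), item 3 (v=10, w=1), item 4 (v=3, w=3)
Capacity: 7
Checking all 16 subsets (w = total weight, v = total value):
  {}: w = 0, v = 0
  {1}: w = 5, v = 15
  {2}: w = 5, v = 5
  {3}: w = 1, v = 10
  {4}: w = 3, v = 3
  {1, 2}: w = 10 > 7, infeasible
  {1, 3}: w = 6, v = 25
  {1, 4}: w = 8 > 7, infeasible
  {2, 3}: w = 6, v = 15
  {2, 4}: w = 8 > 7, infeasible
  {3, 4}: w = 4, v = 13
  {1, 2, 3}: w = 11 > 7, infeasible
  {1, 2, 4}: w = 13 > 7, infeasible
  {1, 3, 4}: w = 9 > 7, infeasible
  {2, 3, 4}: w = 9 > 7, infeasible
  {1, 2, 3, 4}: w = 14 > 7, infeasible
Best feasible subset: items [1, 3]
Total weight: 6 <= 7, total value: 25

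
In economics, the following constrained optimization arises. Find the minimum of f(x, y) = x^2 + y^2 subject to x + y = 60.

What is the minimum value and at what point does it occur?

Substitute y = 60 - x into f(x,y) = x^2 + y^2:
g(x) = x^2 + (60 - x)^2 = 2x^2 - 120x + 3600
g'(x) = 4x - 120 = 0  =>  x = 30
y = 60 - 30 = 30
Minimum value = 30^2 + 30^2 = 1800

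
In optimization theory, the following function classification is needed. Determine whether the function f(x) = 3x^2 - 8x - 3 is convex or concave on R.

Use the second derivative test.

f(x) = 3x^2 - 8x - 3
f'(x) = 6x - 8
f''(x) = 6
Since f''(x) = 6 > 0 for all x, f is convex on R.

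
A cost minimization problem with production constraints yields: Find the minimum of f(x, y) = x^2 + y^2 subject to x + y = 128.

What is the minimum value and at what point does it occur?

Substitute y = 128 - x into f(x,y) = x^2 + y^2:
g(x) = x^2 + (128 - x)^2 = 2x^2 - 256x + 16384
g'(x) = 4x - 256 = 0  =>  x = 64
y = 128 - 64 = 64
Minimum value = 64^2 + 64^2 = 8192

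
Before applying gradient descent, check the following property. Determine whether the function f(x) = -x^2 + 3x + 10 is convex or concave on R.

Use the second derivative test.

f(x) = -x^2 + 3x + 10
f'(x) = -2x + 3
f''(x) = -2
Since f''(x) = -2 < 0 for all x, f is concave on R.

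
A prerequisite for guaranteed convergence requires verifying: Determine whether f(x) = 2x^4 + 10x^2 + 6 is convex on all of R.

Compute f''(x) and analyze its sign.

f(x) = 2x^4 + 10x^2 + 6
f'(x) = 8x^3 + 20x
f''(x) = 24x^2 + 20
f''(x) = 24x^2 + 20 >= 20 > 0 for all x
Therefore, f is convex on R.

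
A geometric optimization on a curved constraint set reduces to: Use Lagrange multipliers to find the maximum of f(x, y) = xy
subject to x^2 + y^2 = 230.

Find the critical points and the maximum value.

Lagrange conditions: y = 2*lambda*x and x = 2*lambda*y
If x = 0 then y = 0, violating the constraint, so x, y != 0.
Dividing: y/x = x/y => x^2 = y^2 => y = x or y = -x
Constraint: 2x^2 = 230 => x^2 = 115 => x = +/-sqrt(115)
Critical points: (sqrt(115), sqrt(115)), (-sqrt(115), -sqrt(115)), (sqrt(115), -sqrt(115)), (-sqrt(115), sqrt(115))
  y = x:  xy = x^2 = 115  at (sqrt(115), sqrt(115)) and (-sqrt(115), -sqrt(115))
  y = -x: xy = -x^2 = -115 at (sqrt(115), -sqrt(115)) and (-sqrt(115), sqrt(115))
Maximum xy = 115 at (sqrt(115), sqrt(115)) and (-sqrt(115), -sqrt(115))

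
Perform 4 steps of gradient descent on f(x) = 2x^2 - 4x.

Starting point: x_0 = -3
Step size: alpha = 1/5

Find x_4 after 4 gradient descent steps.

f(x) = 2x^2 - 4x, f'(x) = 4x + (-4)
Step 1: f'(-3) = -16, x_1 = -3 - 1/5 * -16 = 1/5
Step 2: f'(1/5) = -16/5, x_2 = 1/5 - 1/5 * -16/5 = 21/25
Step 3: f'(21/25) = -16/25, x_3 = 21/25 - 1/5 * -16/25 = 121/125
Step 4: f'(121/125) = -16/125, x_4 = 121/125 - 1/5 * -16/125 = 621/625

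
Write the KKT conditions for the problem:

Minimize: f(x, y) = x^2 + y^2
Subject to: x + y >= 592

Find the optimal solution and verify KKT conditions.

KKT conditions for min x^2 + y^2 s.t. x + y >= 592:
Stationarity: 2x = mu, 2y = mu
So x = y = mu/2.
Complementary slackness: mu*(x + y - 592) = 0
Primal feasibility: x + y >= 592; dual feasibility: mu >= 0
If mu = 0 then x = y = 0, but 0 + 0 < 592 is infeasible, so the constraint is active.
Constraint active: x + y = 2*(mu/2) = 592 => mu = 592
x = y = 296, f = 175232
Verify: stationarity 2*296 = 592 = mu; primal 296 + 296 = 592 >= 592; dual mu = 592 >= 0; complementary slackness 592*(592 - 592) = 0. All KKT conditions hold.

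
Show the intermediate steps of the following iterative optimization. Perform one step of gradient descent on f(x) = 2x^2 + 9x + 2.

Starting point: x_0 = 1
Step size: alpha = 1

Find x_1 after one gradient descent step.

f(x) = 2x^2 + 9x + 2
f'(x) = 4x + 9
f'(1) = 4*1 + (9) = 13
x_1 = x_0 - alpha * f'(x_0) = 1 - 1 * 13 = -12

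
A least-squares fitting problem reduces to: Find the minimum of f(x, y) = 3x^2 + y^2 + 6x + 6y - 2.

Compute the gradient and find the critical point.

f(x,y) = 3x^2 + y^2 + 6x + 6y - 2
df/dx = 6x + (6) = 0  =>  x = -1
df/dy = 2y + (6) = 0  =>  y = -3
f(-1, -3) = 3*(-1)^2 + 1*(-3)^2 + 6*(-1) + 6*(-3) + -2 = -14
Hessian is diagonal with entries 6, 2 > 0, so this is a minimum.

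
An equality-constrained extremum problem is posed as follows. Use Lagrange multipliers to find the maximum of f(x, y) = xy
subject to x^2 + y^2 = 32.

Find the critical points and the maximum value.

Lagrange conditions: y = 2*lambda*x and x = 2*lambda*y
If x = 0 then y = 0, violating the constraint, so x, y != 0.
Dividing: y/x = x/y => x^2 = y^2 => y = x or y = -x
Constraint: 2x^2 = 32 => x^2 = 16 => x = +/-4
Critical points: (4, 4), (-4, -4), (4, -4), (-4, 4)
  y = x:  xy = x^2 = 16  at (4, 4) and (-4, -4)
  y = -x: xy = -x^2 = -16 at (4, -4) and (-4, 4)
Maximum xy = 16 at (4, 4) and (-4, -4)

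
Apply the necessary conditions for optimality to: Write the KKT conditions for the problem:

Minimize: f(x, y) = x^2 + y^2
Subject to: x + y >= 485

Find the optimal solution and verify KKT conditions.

KKT conditions for min x^2 + y^2 s.t. x + y >= 485:
Stationarity: 2x = mu, 2y = mu
So x = y = mu/2.
Complementary slackness: mu*(x + y - 485) = 0
Primal feasibility: x + y >= 485; dual feasibility: mu >= 0
If mu = 0 then x = y = 0, but 0 + 0 < 485 is infeasible, so the constraint is active.
Constraint active: x + y = 2*(mu/2) = 485 => mu = 485
x = y = 485/2, f = 235225/2
Verify: stationarity 2*(485/2) = 485 = mu; primal 485/2 + 485/2 = 485 >= 485; dual mu = 485 >= 0; complementary slackness 485*(485 - 485) = 0. All KKT conditions hold.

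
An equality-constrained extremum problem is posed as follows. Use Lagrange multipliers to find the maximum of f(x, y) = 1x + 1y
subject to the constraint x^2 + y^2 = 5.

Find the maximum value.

Set up Lagrange conditions: grad f = lambda * grad g
  1 = 2*lambda*x
  1 = 2*lambda*y
From these: x/y = 1/1, so x = 1t, y = 1t for some t.
Substitute into constraint: (1t)^2 + (1t)^2 = 5
  t^2 * 2 = 5
  t = sqrt(5/2)
Maximum = 1*x + 1*y = (1^2 + 1^2)*t = 2 * sqrt(5/2) = sqrt(10)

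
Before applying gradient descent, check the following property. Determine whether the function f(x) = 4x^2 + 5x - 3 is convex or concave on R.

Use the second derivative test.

f(x) = 4x^2 + 5x - 3
f'(x) = 8x + 5
f''(x) = 8
Since f''(x) = 8 > 0 for all x, f is convex on R.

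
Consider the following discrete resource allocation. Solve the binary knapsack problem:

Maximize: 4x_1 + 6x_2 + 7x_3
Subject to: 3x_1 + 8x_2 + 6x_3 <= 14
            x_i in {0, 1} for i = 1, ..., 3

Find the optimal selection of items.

Items: item 1 (v=4, w=3), item 2 (v=6, w=8), item 3 (v=7, w=6)
Capacity: 14
Checking all 8 subsets (w = total weight, v = total value):
  {}: w = 0, v = 0
  {1}: w = 3, v = 4
  {2}: w = 8, v = 6
  {3}: w = 6, v = 7
  {1, 2}: w = 11, v = 10
  {1, 3}: w = 9, v = 11
  {2, 3}: w = 14, v = 13
  {1, 2, 3}: w = 17 > 14, infeasible
Best feasible subset: items [2, 3]
Total weight: 14 <= 14, total value: 13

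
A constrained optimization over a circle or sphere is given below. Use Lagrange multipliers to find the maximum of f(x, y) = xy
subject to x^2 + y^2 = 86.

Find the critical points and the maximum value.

Lagrange conditions: y = 2*lambda*x and x = 2*lambda*y
If x = 0 then y = 0, violating the constraint, so x, y != 0.
Dividing: y/x = x/y => x^2 = y^2 => y = x or y = -x
Constraint: 2x^2 = 86 => x^2 = 43 => x = +/-sqrt(43)
Critical points: (sqrt(43), sqrt(43)), (-sqrt(43), -sqrt(43)), (sqrt(43), -sqrt(43)), (-sqrt(43), sqrt(43))
  y = x:  xy = x^2 = 43  at (sqrt(43), sqrt(43)) and (-sqrt(43), -sqrt(43))
  y = -x: xy = -x^2 = -43 at (sqrt(43), -sqrt(43)) and (-sqrt(43), sqrt(43))
Maximum xy = 43 at (sqrt(43), sqrt(43)) and (-sqrt(43), -sqrt(43))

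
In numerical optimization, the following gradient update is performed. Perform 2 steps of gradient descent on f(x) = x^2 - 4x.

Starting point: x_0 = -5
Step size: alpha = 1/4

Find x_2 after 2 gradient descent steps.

f(x) = x^2 - 4x, f'(x) = 2x + (-4)
Step 1: f'(-5) = -14, x_1 = -5 - 1/4 * -14 = -3/2
Step 2: f'(-3/2) = -7, x_2 = -3/2 - 1/4 * -7 = 1/4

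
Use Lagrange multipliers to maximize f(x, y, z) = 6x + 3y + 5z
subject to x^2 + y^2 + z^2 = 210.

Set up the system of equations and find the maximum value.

Lagrange conditions: 6 = 2*lambda*x, 3 = 2*lambda*y, 5 = 2*lambda*z
So x:6 = y:3 = z:5, i.e. x = 6t, y = 3t, z = 5t
Constraint: t^2*(6^2 + 3^2 + 5^2) = 210
  t^2 * 70 = 210  =>  t = sqrt(3)
Maximum = 6*6t + 3*3t + 5*5t = 70*sqrt(3) = sqrt(14700)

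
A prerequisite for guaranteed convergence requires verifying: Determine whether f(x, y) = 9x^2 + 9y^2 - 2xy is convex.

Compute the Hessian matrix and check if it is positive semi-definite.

f(x,y) = 9x^2 + 9y^2 - 2xy
Hessian H = [[18, -2], [-2, 18]]
trace(H) = 36, det(H) = 320
Eigenvalues: (36 +/- sqrt(16)) / 2 = 20, 16
Since both eigenvalues > 0, f is convex.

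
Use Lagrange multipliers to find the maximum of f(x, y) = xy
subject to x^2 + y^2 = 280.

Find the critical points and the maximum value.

Lagrange conditions: y = 2*lambda*x and x = 2*lambda*y
If x = 0 then y = 0, violating the constraint, so x, y != 0.
Dividing: y/x = x/y => x^2 = y^2 => y = x or y = -x
Constraint: 2x^2 = 280 => x^2 = 140 => x = +/-sqrt(140)
Critical points: (sqrt(140), sqrt(140)), (-sqrt(140), -sqrt(140)), (sqrt(140), -sqrt(140)), (-sqrt(140), sqrt(140))
  y = x:  xy = x^2 = 140  at (sqrt(140), sqrt(140)) and (-sqrt(140), -sqrt(140))
  y = -x: xy = -x^2 = -140 at (sqrt(140), -sqrt(140)) and (-sqrt(140), sqrt(140))
Maximum xy = 140 at (sqrt(140), sqrt(140)) and (-sqrt(140), -sqrt(140))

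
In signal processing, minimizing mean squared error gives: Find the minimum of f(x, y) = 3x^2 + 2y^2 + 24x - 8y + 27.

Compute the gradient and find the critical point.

f(x,y) = 3x^2 + 2y^2 + 24x - 8y + 27
df/dx = 6x + (24) = 0  =>  x = -4
df/dy = 4y + (-8) = 0  =>  y = 2
f(-4, 2) = 3*(-4)^2 + 2*(2)^2 + 24*(-4) + -8*(2) + 27 = -29
Hessian is diagonal with entries 6, 4 > 0, so this is a minimum.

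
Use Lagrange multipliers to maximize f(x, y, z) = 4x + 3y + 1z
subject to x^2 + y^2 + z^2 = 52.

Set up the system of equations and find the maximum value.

Lagrange conditions: 4 = 2*lambda*x, 3 = 2*lambda*y, 1 = 2*lambda*z
So x:4 = y:3 = z:1, i.e. x = 4t, y = 3t, z = 1t
Constraint: t^2*(4^2 + 3^2 + 1^2) = 52
  t^2 * 26 = 52  =>  t = sqrt(2)
Maximum = 4*4t + 3*3t + 1*1t = 26*sqrt(2) = sqrt(1352)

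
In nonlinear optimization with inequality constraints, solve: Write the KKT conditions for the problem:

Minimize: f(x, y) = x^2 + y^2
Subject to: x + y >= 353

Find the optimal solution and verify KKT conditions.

KKT conditions for min x^2 + y^2 s.t. x + y >= 353:
Stationarity: 2x = mu, 2y = mu
So x = y = mu/2.
Complementary slackness: mu*(x + y - 353) = 0
Primal feasibility: x + y >= 353; dual feasibility: mu >= 0
If mu = 0 then x = y = 0, but 0 + 0 < 353 is infeasible, so the constraint is active.
Constraint active: x + y = 2*(mu/2) = 353 => mu = 353
x = y = 353/2, f = 124609/2
Verify: stationarity 2*(353/2) = 353 = mu; primal 353/2 + 353/2 = 353 >= 353; dual mu = 353 >= 0; complementary slackness 353*(353 - 353) = 0. All KKT conditions hold.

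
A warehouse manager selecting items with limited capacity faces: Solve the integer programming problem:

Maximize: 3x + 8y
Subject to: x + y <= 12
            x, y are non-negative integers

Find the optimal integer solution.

Objective: 3x + 8y, constraint: x + y <= 12
Coefficient of y is 8 > coefficient of x is 3, so allocate the entire budget to y.
Optimal: x = 0, y = 12, value = 96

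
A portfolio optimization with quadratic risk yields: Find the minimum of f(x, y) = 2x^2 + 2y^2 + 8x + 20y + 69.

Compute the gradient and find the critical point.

f(x,y) = 2x^2 + 2y^2 + 8x + 20y + 69
df/dx = 4x + (8) = 0  =>  x = -2
df/dy = 4y + (20) = 0  =>  y = -5
f(-2, -5) = 2*(-2)^2 + 2*(-5)^2 + 8*(-2) + 20*(-5) + 69 = 11
Hessian is diagonal with entries 4, 4 > 0, so this is a minimum.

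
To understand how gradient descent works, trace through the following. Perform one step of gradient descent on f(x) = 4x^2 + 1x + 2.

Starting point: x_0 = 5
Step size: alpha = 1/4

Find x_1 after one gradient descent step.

f(x) = 4x^2 + 1x + 2
f'(x) = 8x + 1
f'(5) = 8*5 + (1) = 41
x_1 = x_0 - alpha * f'(x_0) = 5 - 1/4 * 41 = -21/4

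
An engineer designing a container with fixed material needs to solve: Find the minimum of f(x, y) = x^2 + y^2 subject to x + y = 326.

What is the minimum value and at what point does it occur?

Substitute y = 326 - x into f(x,y) = x^2 + y^2:
g(x) = x^2 + (326 - x)^2 = 2x^2 - 652x + 106276
g'(x) = 4x - 652 = 0  =>  x = 163
y = 326 - 163 = 163
Minimum value = 163^2 + 163^2 = 53138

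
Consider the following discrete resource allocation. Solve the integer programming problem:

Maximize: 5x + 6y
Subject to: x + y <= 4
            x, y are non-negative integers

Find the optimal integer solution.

Objective: 5x + 6y, constraint: x + y <= 4
Coefficient of y is 6 > coefficient of x is 5, so allocate the entire budget to y.
Optimal: x = 0, y = 4, value = 24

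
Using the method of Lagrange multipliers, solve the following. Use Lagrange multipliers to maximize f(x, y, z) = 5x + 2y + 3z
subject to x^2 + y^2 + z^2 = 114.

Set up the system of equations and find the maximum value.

Lagrange conditions: 5 = 2*lambda*x, 2 = 2*lambda*y, 3 = 2*lambda*z
So x:5 = y:2 = z:3, i.e. x = 5t, y = 2t, z = 3t
Constraint: t^2*(5^2 + 2^2 + 3^2) = 114
  t^2 * 38 = 114  =>  t = sqrt(3)
Maximum = 5*5t + 2*2t + 3*3t = 38*sqrt(3) = sqrt(4332)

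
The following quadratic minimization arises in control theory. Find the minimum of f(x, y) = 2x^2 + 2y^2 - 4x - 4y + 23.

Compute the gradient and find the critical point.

f(x,y) = 2x^2 + 2y^2 - 4x - 4y + 23
df/dx = 4x + (-4) = 0  =>  x = 1
df/dy = 4y + (-4) = 0  =>  y = 1
f(1, 1) = 2*(1)^2 + 2*(1)^2 + -4*(1) + -4*(1) + 23 = 19
Hessian is diagonal with entries 4, 4 > 0, so this is a minimum.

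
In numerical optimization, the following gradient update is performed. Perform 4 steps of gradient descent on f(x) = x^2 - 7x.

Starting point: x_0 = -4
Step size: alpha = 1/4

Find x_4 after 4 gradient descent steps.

f(x) = x^2 - 7x, f'(x) = 2x + (-7)
Step 1: f'(-4) = -15, x_1 = -4 - 1/4 * -15 = -1/4
Step 2: f'(-1/4) = -15/2, x_2 = -1/4 - 1/4 * -15/2 = 13/8
Step 3: f'(13/8) = -15/4, x_3 = 13/8 - 1/4 * -15/4 = 41/16
Step 4: f'(41/16) = -15/8, x_4 = 41/16 - 1/4 * -15/8 = 97/32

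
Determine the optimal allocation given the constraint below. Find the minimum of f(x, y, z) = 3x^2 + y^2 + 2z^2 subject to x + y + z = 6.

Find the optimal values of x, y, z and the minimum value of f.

Using Lagrange multipliers on f = 3x^2 + y^2 + 2z^2 with constraint x + y + z = 6:
Conditions: 2*3*x = lambda, 2*1*y = lambda, 2*2*z = lambda
So x = lambda/6, y = lambda/2, z = lambda/4
Substituting into constraint: lambda * (11/12) = 6
lambda = 72/11
x = 12/11, y = 36/11, z = 18/11
Minimum value = 216/11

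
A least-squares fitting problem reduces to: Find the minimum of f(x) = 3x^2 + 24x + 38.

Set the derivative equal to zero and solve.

f(x) = 3x^2 + 24x + 38
f'(x) = 6x + (24) = 0
x = -24/6 = -4
f(-4) = -10
Since f''(x) = 6 > 0, this is a minimum.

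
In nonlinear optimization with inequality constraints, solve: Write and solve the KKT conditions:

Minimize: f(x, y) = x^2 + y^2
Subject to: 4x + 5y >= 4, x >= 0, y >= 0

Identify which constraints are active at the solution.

KKT conditions for min x^2 + y^2 s.t. 4x + 5y >= 4, x >= 0, y >= 0:
Stationarity: 2x = mu*4 + mu_x, 2y = mu*5 + mu_y, with mu, mu_x, mu_y >= 0
Complementary slackness: mu*(4x + 5y - 4) = 0, mu_x*x = 0, mu_y*y = 0
(0, 0) is infeasible (4*0 + 5*0 < 4), so if mu = 0 stationarity would force x = mu_x/2 >= 0, y = mu_y/2 >= 0 with mu_x*x = mu_y*y = 0, i.e. x = y = 0: contradiction. Hence mu > 0 and 4x + 5y = 4 is active.
Try x > 0, y > 0 (so mu_x = mu_y = 0): x = 4*mu/2, y = 5*mu/2
Substitute: 4*(4*mu/2) + 5*(5*mu/2) = 4
  mu*41/2 = 4 => mu = 8/41
x* = 16/41 > 0, y* = 20/41 > 0, consistent with mu_x = mu_y = 0.
f is convex and the constraints are linear, so this KKT point is the global minimum.
f* = 16/41
Active constraints: 4x + 5y >= 4 (holds with equality, mu = 8/41 > 0); x >= 0 and y >= 0 are inactive (mu_x = mu_y = 0).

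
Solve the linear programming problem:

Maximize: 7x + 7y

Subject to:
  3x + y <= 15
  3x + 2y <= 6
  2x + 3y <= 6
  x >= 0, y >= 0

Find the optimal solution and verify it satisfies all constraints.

Feasible vertices: (0, 0), (0, 2), (6/5, 6/5), (2, 0)
Objective 7x + 7y at each vertex:
  (0, 0): 0
  (0, 2): 14
  (6/5, 6/5): 84/5
  (2, 0): 14
Maximum is 84/5 at (6/5, 6/5).
Verify constraints at (x, y) = (6/5, 6/5):
  3*(6/5) + 1*(6/5) = 24/5 <= 15
  3*(6/5) + 2*(6/5) = 6 <= 6 (active)
  2*(6/5) + 3*(6/5) = 6 <= 6 (active)
  x = 6/5 >= 0, y = 6/5 >= 0. All constraints satisfied.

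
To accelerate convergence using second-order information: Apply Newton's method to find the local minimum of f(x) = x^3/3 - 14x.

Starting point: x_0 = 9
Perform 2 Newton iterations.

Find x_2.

f(x) = x^3/3 - 14x
f'(x) = x^2 - 14, f''(x) = 2x
Newton update: x_{n+1} = x_n - (x_n^2 - 14)/(2*x_n)
Step 1: x_0 = 9, f'=67, f''=18, x_1 = 95/18
Step 2: x_1 = 95/18, f'=4489/324, f''=95/9, x_2 = 13561/3420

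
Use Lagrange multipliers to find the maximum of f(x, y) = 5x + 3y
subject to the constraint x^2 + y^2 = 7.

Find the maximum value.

Set up Lagrange conditions: grad f = lambda * grad g
  5 = 2*lambda*x
  3 = 2*lambda*y
From these: x/y = 5/3, so x = 5t, y = 3t for some t.
Substitute into constraint: (5t)^2 + (3t)^2 = 7
  t^2 * 34 = 7
  t = sqrt(7/34)
Maximum = 5*x + 3*y = (5^2 + 3^2)*t = 34 * sqrt(7/34) = sqrt(238)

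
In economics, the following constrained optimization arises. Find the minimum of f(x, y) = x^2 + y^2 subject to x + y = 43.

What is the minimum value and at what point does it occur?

Substitute y = 43 - x into f(x,y) = x^2 + y^2:
g(x) = x^2 + (43 - x)^2 = 2x^2 - 86x + 1849
g'(x) = 4x - 86 = 0  =>  x = 43/2
y = 43 - 43/2 = 43/2
Minimum value = (43/2)^2 + (43/2)^2 = 1849/2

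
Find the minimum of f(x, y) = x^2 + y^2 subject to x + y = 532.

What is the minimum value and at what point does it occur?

Substitute y = 532 - x into f(x,y) = x^2 + y^2:
g(x) = x^2 + (532 - x)^2 = 2x^2 - 1064x + 283024
g'(x) = 4x - 1064 = 0  =>  x = 266
y = 532 - 266 = 266
Minimum value = 266^2 + 266^2 = 141512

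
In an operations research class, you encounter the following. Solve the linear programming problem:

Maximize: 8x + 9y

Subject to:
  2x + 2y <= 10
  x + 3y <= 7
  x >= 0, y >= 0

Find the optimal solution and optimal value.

Feasible vertices: (0, 0), (0, 7/3), (4, 1), (5, 0)
Objective 8x + 9y at each:
  (0, 0): 0
  (0, 7/3): 21
  (4, 1): 41
  (5, 0): 40
Maximum is 41 at (4, 1).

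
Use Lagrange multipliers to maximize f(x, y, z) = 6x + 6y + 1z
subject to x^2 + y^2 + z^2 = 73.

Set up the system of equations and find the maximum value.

Lagrange conditions: 6 = 2*lambda*x, 6 = 2*lambda*y, 1 = 2*lambda*z
So x:6 = y:6 = z:1, i.e. x = 6t, y = 6t, z = 1t
Constraint: t^2*(6^2 + 6^2 + 1^2) = 73
  t^2 * 73 = 73  =>  t = sqrt(1)
Maximum = 6*6t + 6*6t + 1*1t = 73*sqrt(1) = 73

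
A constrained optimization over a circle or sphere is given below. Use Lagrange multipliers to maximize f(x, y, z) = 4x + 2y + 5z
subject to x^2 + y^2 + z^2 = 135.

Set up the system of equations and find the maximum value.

Lagrange conditions: 4 = 2*lambda*x, 2 = 2*lambda*y, 5 = 2*lambda*z
So x:4 = y:2 = z:5, i.e. x = 4t, y = 2t, z = 5t
Constraint: t^2*(4^2 + 2^2 + 5^2) = 135
  t^2 * 45 = 135  =>  t = sqrt(3)
Maximum = 4*4t + 2*2t + 5*5t = 45*sqrt(3) = sqrt(6075)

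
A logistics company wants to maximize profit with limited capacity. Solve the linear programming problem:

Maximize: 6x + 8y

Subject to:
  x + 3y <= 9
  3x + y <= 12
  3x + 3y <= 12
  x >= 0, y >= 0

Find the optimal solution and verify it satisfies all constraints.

Feasible vertices: (0, 0), (0, 3), (3/2, 5/2), (4, 0)
Objective 6x + 8y at each vertex:
  (0, 0): 0
  (0, 3): 24
  (3/2, 5/2): 29
  (4, 0): 24
Maximum is 29 at (3/2, 5/2).
Verify constraints at (x, y) = (3/2, 5/2):
  1*(3/2) + 3*(5/2) = 9 <= 9 (active)
  3*(3/2) + 1*(5/2) = 7 <= 12
  3*(3/2) + 3*(5/2) = 12 <= 12 (active)
  x = 3/2 >= 0, y = 5/2 >= 0. All constraints satisfied.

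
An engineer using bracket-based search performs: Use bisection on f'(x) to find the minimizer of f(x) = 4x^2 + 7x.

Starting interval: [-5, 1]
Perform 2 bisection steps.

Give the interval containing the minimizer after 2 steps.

Finding critical point of f(x) = 4x^2 + 7x using bisection on f'(x) = 8x + 7.
f'(x) = 0 when x = -7/8.
Starting interval: [-5, 1]
Step 1: mid = -2, f'(mid) = -9, new interval = [-2, 1]
Step 2: mid = -1/2, f'(mid) = 3, new interval = [-2, -1/2]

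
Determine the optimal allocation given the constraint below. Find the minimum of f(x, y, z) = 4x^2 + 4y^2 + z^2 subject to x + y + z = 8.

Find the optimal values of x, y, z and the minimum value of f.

Using Lagrange multipliers on f = 4x^2 + 4y^2 + z^2 with constraint x + y + z = 8:
Conditions: 2*4*x = lambda, 2*4*y = lambda, 2*1*z = lambda
So x = lambda/8, y = lambda/8, z = lambda/2
Substituting into constraint: lambda * (3/4) = 8
lambda = 32/3
x = 4/3, y = 4/3, z = 16/3
Minimum value = 128/3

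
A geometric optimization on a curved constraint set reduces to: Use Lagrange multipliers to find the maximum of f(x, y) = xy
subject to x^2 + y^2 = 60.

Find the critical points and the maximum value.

Lagrange conditions: y = 2*lambda*x and x = 2*lambda*y
If x = 0 then y = 0, violating the constraint, so x, y != 0.
Dividing: y/x = x/y => x^2 = y^2 => y = x or y = -x
Constraint: 2x^2 = 60 => x^2 = 30 => x = +/-sqrt(30)
Critical points: (sqrt(30), sqrt(30)), (-sqrt(30), -sqrt(30)), (sqrt(30), -sqrt(30)), (-sqrt(30), sqrt(30))
  y = x:  xy = x^2 = 30  at (sqrt(30), sqrt(30)) and (-sqrt(30), -sqrt(30))
  y = -x: xy = -x^2 = -30 at (sqrt(30), -sqrt(30)) and (-sqrt(30), sqrt(30))
Maximum xy = 30 at (sqrt(30), sqrt(30)) and (-sqrt(30), -sqrt(30))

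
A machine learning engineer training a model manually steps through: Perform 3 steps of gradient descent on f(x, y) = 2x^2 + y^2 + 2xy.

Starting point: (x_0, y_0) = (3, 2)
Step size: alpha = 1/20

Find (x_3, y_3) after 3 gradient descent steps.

f(x,y) = 2x^2 + y^2 + 2xy
grad_x = 4x + 2y, grad_y = 2y + 2x
Step 1: grad = (16, 10), (11/5, 3/2)
Step 2: grad = (59/5, 37/5), (161/100, 113/100)
Step 3: grad = (87/10, 137/25), (47/40, 107/125)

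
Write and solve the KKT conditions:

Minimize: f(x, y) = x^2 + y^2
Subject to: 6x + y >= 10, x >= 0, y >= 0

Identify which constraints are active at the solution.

KKT conditions for min x^2 + y^2 s.t. 6x + 1y >= 10, x >= 0, y >= 0:
Stationarity: 2x = mu*6 + mu_x, 2y = mu*1 + mu_y, with mu, mu_x, mu_y >= 0
Complementary slackness: mu*(6x + y - 10) = 0, mu_x*x = 0, mu_y*y = 0
(0, 0) is infeasible (6*0 + 1*0 < 10), so if mu = 0 stationarity would force x = mu_x/2 >= 0, y = mu_y/2 >= 0 with mu_x*x = mu_y*y = 0, i.e. x = y = 0: contradiction. Hence mu > 0 and 6x + y = 10 is active.
Try x > 0, y > 0 (so mu_x = mu_y = 0): x = 6*mu/2, y = 1*mu/2
Substitute: 6*(6*mu/2) + 1*(1*mu/2) = 10
  mu*37/2 = 10 => mu = 20/37
x* = 60/37 > 0, y* = 10/37 > 0, consistent with mu_x = mu_y = 0.
f is convex and the constraints are linear, so this KKT point is the global minimum.
f* = 100/37
Active constraints: 6x + y >= 10 (holds with equality, mu = 20/37 > 0); x >= 0 and y >= 0 are inactive (mu_x = mu_y = 0).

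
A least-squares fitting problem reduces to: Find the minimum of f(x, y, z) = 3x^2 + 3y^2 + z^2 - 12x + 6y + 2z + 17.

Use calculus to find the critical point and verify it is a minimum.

f(x,y,z) = 3x^2 + 3y^2 + z^2 - 12x + 6y + 2z + 17
df/dx = 6x + (-12) = 0 => x = 2
df/dy = 6y + (6) = 0 => y = -1
df/dz = 2z + (2) = 0 => z = -1
f(2,-1,-1) = 3*(2)^2 + 3*(-1)^2 + 1*(-1)^2 + -12*(2) + 6*(-1) + 2*(-1) + 17 = 1
Hessian is diagonal with entries 6, 6, 2 > 0, confirmed minimum.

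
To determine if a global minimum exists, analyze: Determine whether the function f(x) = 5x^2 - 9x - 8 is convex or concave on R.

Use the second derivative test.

f(x) = 5x^2 - 9x - 8
f'(x) = 10x - 9
f''(x) = 10
Since f''(x) = 10 > 0 for all x, f is convex on R.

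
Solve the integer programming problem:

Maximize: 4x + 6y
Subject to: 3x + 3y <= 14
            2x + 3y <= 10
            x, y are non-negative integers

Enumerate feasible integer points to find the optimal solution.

Constraint 1: 3x + 3y <= 14
Constraint 2: 2x + 3y <= 10
Feasible x range (need y >= 0): 0 <= x <= min(14/3, 10/2) => x in {0, ..., 4}.
Enumerate feasible integer points row by row (the coefficient of y is 6 > 0, so for each x the largest feasible y gives the best value):
  x = 0: y <= min((14 - 3*0)/3, (10 - 2*0)/3) => y in {0, ..., 3}; best 4*0 + 6*3 = 18
  x = 1: y <= min((14 - 3*1)/3, (10 - 2*1)/3) => y in {0, ..., 2}; best 4*1 + 6*2 = 16
  x = 2: y <= min((14 - 3*2)/3, (10 - 2*2)/3) => y in {0, ..., 2}; best 4*2 + 6*2 = 20
  x = 3: y <= min((14 - 3*3)/3, (10 - 2*3)/3) => y in {0, ..., 1}; best 4*3 + 6*1 = 18
  x = 4: y <= min((14 - 3*4)/3, (10 - 2*4)/3) => y in {0}; best 4*4 + 6*0 = 16
The maximum 4x + 6y = 20 is achieved at x = 2, y = 2.
Check: 3*2 + 3*2 = 12 <= 14 and 2*2 + 3*2 = 10 <= 10.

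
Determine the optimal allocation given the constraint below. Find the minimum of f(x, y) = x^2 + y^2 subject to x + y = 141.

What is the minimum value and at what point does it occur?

Substitute y = 141 - x into f(x,y) = x^2 + y^2:
g(x) = x^2 + (141 - x)^2 = 2x^2 - 282x + 19881
g'(x) = 4x - 282 = 0  =>  x = 141/2
y = 141 - 141/2 = 141/2
Minimum value = (141/2)^2 + (141/2)^2 = 19881/2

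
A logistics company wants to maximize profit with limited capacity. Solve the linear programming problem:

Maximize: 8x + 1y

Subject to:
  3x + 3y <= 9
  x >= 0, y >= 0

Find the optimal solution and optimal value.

The feasible region has vertices at [(0, 0), (3, 0), (0, 3)].
Checking objective 8x + 1y at each vertex:
  (0, 0): 8*0 + 1*0 = 0
  (3, 0): 8*3 + 1*0 = 24
  (0, 3): 8*0 + 1*3 = 3
Maximum is 24 at (3, 0).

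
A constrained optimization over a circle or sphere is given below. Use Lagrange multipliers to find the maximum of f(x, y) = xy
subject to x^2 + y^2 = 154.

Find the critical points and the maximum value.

Lagrange conditions: y = 2*lambda*x and x = 2*lambda*y
If x = 0 then y = 0, violating the constraint, so x, y != 0.
Dividing: y/x = x/y => x^2 = y^2 => y = x or y = -x
Constraint: 2x^2 = 154 => x^2 = 77 => x = +/-sqrt(77)
Critical points: (sqrt(77), sqrt(77)), (-sqrt(77), -sqrt(77)), (sqrt(77), -sqrt(77)), (-sqrt(77), sqrt(77))
  y = x:  xy = x^2 = 77  at (sqrt(77), sqrt(77)) and (-sqrt(77), -sqrt(77))
  y = -x: xy = -x^2 = -77 at (sqrt(77), -sqrt(77)) and (-sqrt(77), sqrt(77))
Maximum xy = 77 at (sqrt(77), sqrt(77)) and (-sqrt(77), -sqrt(77))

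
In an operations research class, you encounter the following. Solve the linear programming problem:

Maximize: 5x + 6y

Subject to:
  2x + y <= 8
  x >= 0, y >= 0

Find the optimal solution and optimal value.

The feasible region has vertices at [(0, 0), (4, 0), (0, 8)].
Checking objective 5x + 6y at each vertex:
  (0, 0): 5*0 + 6*0 = 0
  (4, 0): 5*4 + 6*0 = 20
  (0, 8): 5*0 + 6*8 = 48
Maximum is 48 at (0, 8).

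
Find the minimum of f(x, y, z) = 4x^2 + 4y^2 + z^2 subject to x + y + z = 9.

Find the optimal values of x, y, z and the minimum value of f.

Using Lagrange multipliers on f = 4x^2 + 4y^2 + z^2 with constraint x + y + z = 9:
Conditions: 2*4*x = lambda, 2*4*y = lambda, 2*1*z = lambda
So x = lambda/8, y = lambda/8, z = lambda/2
Substituting into constraint: lambda * (3/4) = 9
lambda = 12
x = 3/2, y = 3/2, z = 6
Minimum value = 54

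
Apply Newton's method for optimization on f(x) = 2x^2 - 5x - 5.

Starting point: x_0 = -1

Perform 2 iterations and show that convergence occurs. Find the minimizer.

f(x) = 2x^2 - 5x - 5, f'(x) = 4x + (-5), f''(x) = 4
Step 1: f'(-1) = -9, x_1 = -1 - -9/4 = 5/4
Step 2: f'(5/4) = 0, x_2 = 5/4 (converged)
Newton's method converges in 1 step for quadratics.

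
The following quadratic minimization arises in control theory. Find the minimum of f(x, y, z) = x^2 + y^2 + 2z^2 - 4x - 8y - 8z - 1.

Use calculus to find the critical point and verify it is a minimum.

f(x,y,z) = x^2 + y^2 + 2z^2 - 4x - 8y - 8z - 1
df/dx = 2x + (-4) = 0 => x = 2
df/dy = 2y + (-8) = 0 => y = 4
df/dz = 4z + (-8) = 0 => z = 2
f(2,4,2) = 1*(2)^2 + 1*(4)^2 + 2*(2)^2 + -4*(2) + -8*(4) + -8*(2) + -1 = -29
Hessian is diagonal with entries 2, 2, 4 > 0, confirmed minimum.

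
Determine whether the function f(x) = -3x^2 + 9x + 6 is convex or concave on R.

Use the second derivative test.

f(x) = -3x^2 + 9x + 6
f'(x) = -6x + 9
f''(x) = -6
Since f''(x) = -6 < 0 for all x, f is concave on R.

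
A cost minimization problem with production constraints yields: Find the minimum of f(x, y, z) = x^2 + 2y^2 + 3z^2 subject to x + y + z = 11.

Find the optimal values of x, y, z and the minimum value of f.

Using Lagrange multipliers on f = x^2 + 2y^2 + 3z^2 with constraint x + y + z = 11:
Conditions: 2*1*x = lambda, 2*2*y = lambda, 2*3*z = lambda
So x = lambda/2, y = lambda/4, z = lambda/6
Substituting into constraint: lambda * (11/12) = 11
lambda = 12
x = 6, y = 3, z = 2
Minimum value = 66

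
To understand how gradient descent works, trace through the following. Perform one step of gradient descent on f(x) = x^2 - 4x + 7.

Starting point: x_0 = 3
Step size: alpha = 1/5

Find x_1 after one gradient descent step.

f(x) = x^2 - 4x + 7
f'(x) = 2x - 4
f'(3) = 2*3 + (-4) = 2
x_1 = x_0 - alpha * f'(x_0) = 3 - 1/5 * 2 = 13/5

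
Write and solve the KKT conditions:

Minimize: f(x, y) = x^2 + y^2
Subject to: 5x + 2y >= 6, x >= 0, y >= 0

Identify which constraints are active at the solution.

KKT conditions for min x^2 + y^2 s.t. 5x + 2y >= 6, x >= 0, y >= 0:
Stationarity: 2x = mu*5 + mu_x, 2y = mu*2 + mu_y, with mu, mu_x, mu_y >= 0
Complementary slackness: mu*(5x + 2y - 6) = 0, mu_x*x = 0, mu_y*y = 0
(0, 0) is infeasible (5*0 + 2*0 < 6), so if mu = 0 stationarity would force x = mu_x/2 >= 0, y = mu_y/2 >= 0 with mu_x*x = mu_y*y = 0, i.e. x = y = 0: contradiction. Hence mu > 0 and 5x + 2y = 6 is active.
Try x > 0, y > 0 (so mu_x = mu_y = 0): x = 5*mu/2, y = 2*mu/2
Substitute: 5*(5*mu/2) + 2*(2*mu/2) = 6
  mu*29/2 = 6 => mu = 12/29
x* = 30/29 > 0, y* = 12/29 > 0, consistent with mu_x = mu_y = 0.
f is convex and the constraints are linear, so this KKT point is the global minimum.
f* = 36/29
Active constraints: 5x + 2y >= 6 (holds with equality, mu = 12/29 > 0); x >= 0 and y >= 0 are inactive (mu_x = mu_y = 0).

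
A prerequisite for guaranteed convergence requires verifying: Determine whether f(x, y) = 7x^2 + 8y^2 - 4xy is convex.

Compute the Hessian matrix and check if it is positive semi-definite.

f(x,y) = 7x^2 + 8y^2 - 4xy
Hessian H = [[14, -4], [-4, 16]]
trace(H) = 30, det(H) = 208
Eigenvalues: (30 +/- sqrt(68)) / 2 = 19.12, 10.88
Since both eigenvalues > 0, f is convex.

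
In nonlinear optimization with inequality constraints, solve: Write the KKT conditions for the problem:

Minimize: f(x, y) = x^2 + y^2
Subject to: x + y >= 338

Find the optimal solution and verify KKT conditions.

KKT conditions for min x^2 + y^2 s.t. x + y >= 338:
Stationarity: 2x = mu, 2y = mu
So x = y = mu/2.
Complementary slackness: mu*(x + y - 338) = 0
Primal feasibility: x + y >= 338; dual feasibility: mu >= 0
If mu = 0 then x = y = 0, but 0 + 0 < 338 is infeasible, so the constraint is active.
Constraint active: x + y = 2*(mu/2) = 338 => mu = 338
x = y = 169, f = 57122
Verify: stationarity 2*169 = 338 = mu; primal 169 + 169 = 338 >= 338; dual mu = 338 >= 0; complementary slackness 338*(338 - 338) = 0. All KKT conditions hold.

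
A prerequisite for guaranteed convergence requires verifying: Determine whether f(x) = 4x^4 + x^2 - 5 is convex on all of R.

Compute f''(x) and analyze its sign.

f(x) = 4x^4 + x^2 - 5
f'(x) = 16x^3 + 2x
f''(x) = 48x^2 + 2
f''(x) = 48x^2 + 2 >= 2 > 0 for all x
Therefore, f is convex on R.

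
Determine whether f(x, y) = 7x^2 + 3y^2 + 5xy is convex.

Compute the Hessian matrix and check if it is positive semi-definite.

f(x,y) = 7x^2 + 3y^2 + 5xy
Hessian H = [[14, 5], [5, 6]]
trace(H) = 20, det(H) = 59
Eigenvalues: (20 +/- sqrt(164)) / 2 = 16.4, 3.597
Since both eigenvalues > 0, f is convex.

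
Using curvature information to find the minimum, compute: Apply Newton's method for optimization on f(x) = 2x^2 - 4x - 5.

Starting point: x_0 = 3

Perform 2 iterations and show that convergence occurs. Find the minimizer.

f(x) = 2x^2 - 4x - 5, f'(x) = 4x + (-4), f''(x) = 4
Step 1: f'(3) = 8, x_1 = 3 - 8/4 = 1
Step 2: f'(1) = 0, x_2 = 1 (converged)
Newton's method converges in 1 step for quadratics.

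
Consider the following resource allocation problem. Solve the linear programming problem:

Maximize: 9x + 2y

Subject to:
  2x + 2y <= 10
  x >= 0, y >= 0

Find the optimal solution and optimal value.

The feasible region has vertices at [(0, 0), (5, 0), (0, 5)].
Checking objective 9x + 2y at each vertex:
  (0, 0): 9*0 + 2*0 = 0
  (5, 0): 9*5 + 2*0 = 45
  (0, 5): 9*0 + 2*5 = 10
Maximum is 45 at (5, 0).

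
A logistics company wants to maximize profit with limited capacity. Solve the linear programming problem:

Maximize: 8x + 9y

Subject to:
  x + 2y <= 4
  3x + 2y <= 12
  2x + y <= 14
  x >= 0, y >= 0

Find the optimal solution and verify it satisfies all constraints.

Feasible vertices: (0, 0), (0, 2), (4, 0)
Objective 8x + 9y at each vertex:
  (0, 0): 0
  (0, 2): 18
  (4, 0): 32
Maximum is 32 at (4, 0).
Verify constraints at (x, y) = (4, 0):
  1*4 + 2*0 = 4 <= 4 (active)
  3*4 + 2*0 = 12 <= 12 (active)
  2*4 + 1*0 = 8 <= 14
  x = 4 >= 0, y = 0 >= 0. All constraints satisfied.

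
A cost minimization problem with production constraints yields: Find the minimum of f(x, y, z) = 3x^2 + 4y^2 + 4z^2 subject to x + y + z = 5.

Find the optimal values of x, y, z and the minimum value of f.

Using Lagrange multipliers on f = 3x^2 + 4y^2 + 4z^2 with constraint x + y + z = 5:
Conditions: 2*3*x = lambda, 2*4*y = lambda, 2*4*z = lambda
So x = lambda/6, y = lambda/8, z = lambda/8
Substituting into constraint: lambda * (5/12) = 5
lambda = 12
x = 2, y = 3/2, z = 3/2
Minimum value = 30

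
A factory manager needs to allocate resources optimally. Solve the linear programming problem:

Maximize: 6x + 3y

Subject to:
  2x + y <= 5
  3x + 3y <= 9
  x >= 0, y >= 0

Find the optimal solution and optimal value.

Feasible vertices: (0, 0), (0, 3), (2, 1), (5/2, 0)
Objective 6x + 3y at each:
  (0, 0): 0
  (0, 3): 9
  (2, 1): 15
  (5/2, 0): 15
Maximum is 15 at (2, 1).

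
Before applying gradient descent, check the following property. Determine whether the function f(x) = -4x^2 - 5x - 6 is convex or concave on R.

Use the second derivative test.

f(x) = -4x^2 - 5x - 6
f'(x) = -8x - 5
f''(x) = -8
Since f''(x) = -8 < 0 for all x, f is concave on R.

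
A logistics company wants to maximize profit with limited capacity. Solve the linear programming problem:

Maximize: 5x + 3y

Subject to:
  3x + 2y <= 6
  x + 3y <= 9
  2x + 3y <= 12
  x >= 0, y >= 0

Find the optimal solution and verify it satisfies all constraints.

Feasible vertices: (0, 0), (0, 3), (2, 0)
Objective 5x + 3y at each vertex:
  (0, 0): 0
  (0, 3): 9
  (2, 0): 10
Maximum is 10 at (2, 0).
Verify constraints at (x, y) = (2, 0):
  3*2 + 2*0 = 6 <= 6 (active)
  1*2 + 3*0 = 2 <= 9
  2*2 + 3*0 = 4 <= 12
  x = 2 >= 0, y = 0 >= 0. All constraints satisfied.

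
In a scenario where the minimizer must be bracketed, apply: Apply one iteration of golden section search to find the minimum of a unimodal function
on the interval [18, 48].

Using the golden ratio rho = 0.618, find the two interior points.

Golden section search on [18, 48].
Golden ratio rho = 0.618 (approx).
Interior points:
  x_1 = 18 + (1-0.618)*30 = 29.4600
  x_2 = 18 + 0.618*30 = 36.5400
Compare f(x_1) and f(x_2) to determine which subinterval to keep.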